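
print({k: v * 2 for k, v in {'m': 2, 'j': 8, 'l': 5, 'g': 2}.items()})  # {'m': 4, 'j': 16, 'l': 10, 'g': 4}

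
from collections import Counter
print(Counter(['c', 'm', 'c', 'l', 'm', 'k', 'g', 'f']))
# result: Counter({'c': 2, 'm': 2, 'l': 1, 'k': 1, 'g': 1, 'f': 1})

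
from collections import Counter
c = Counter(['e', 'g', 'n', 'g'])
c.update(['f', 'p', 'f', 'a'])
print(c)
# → Counter({'g': 2, 'f': 2, 'e': 1, 'n': 1, 'p': 1, 'a': 1})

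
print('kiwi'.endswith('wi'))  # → True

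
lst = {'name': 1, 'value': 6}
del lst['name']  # {'value': 6}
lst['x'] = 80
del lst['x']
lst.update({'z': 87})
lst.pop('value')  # 6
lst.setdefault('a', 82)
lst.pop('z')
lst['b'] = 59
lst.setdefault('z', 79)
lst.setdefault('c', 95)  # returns 95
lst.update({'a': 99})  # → {'a': 99, 'b': 59, 'z': 79, 'c': 95}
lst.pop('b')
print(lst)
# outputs {'a': 99, 'z': 79, 'c': 95}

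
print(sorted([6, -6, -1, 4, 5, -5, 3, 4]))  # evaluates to [-6, -5, -1, 3, 4, 4, 5, 6]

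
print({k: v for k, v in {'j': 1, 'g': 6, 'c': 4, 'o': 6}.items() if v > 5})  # {'g': 6, 'o': 6}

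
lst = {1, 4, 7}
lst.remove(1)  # {4, 7}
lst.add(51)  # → {4, 7, 51}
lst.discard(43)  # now {4, 7, 51}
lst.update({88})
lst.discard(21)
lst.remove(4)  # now {7, 51, 88}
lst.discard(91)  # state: {7, 51, 88}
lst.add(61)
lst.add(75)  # {7, 51, 61, 75, 88}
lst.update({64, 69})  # {7, 51, 61, 64, 69, 75, 88}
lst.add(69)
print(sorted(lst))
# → [7, 51, 61, 64, 69, 75, 88]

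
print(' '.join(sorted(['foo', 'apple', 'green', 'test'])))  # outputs apple foo green test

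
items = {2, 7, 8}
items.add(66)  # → {2, 7, 8, 66}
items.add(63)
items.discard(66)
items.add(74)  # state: {2, 7, 8, 63, 74}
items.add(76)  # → {2, 7, 8, 63, 74, 76}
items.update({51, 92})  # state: {2, 7, 8, 51, 63, 74, 76, 92}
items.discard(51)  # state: {2, 7, 8, 63, 74, 76, 92}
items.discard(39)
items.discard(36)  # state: {2, 7, 8, 63, 74, 76, 92}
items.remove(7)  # {2, 8, 63, 74, 76, 92}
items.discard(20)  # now {2, 8, 63, 74, 76, 92}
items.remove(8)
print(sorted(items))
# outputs [2, 63, 74, 76, 92]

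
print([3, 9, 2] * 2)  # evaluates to [3, 9, 2, 3, 9, 2]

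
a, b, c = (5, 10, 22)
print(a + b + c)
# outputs 37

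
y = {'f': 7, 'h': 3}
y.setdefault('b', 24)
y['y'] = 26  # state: {'f': 7, 'h': 3, 'b': 24, 'y': 26}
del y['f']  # {'h': 3, 'b': 24, 'y': 26}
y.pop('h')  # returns 3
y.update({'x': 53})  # {'b': 24, 'y': 26, 'x': 53}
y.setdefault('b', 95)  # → 24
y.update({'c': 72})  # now {'b': 24, 'y': 26, 'x': 53, 'c': 72}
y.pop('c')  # 72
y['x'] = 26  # {'b': 24, 'y': 26, 'x': 26}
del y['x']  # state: {'b': 24, 'y': 26}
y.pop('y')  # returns 26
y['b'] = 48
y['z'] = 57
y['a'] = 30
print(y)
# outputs {'b': 48, 'z': 57, 'a': 30}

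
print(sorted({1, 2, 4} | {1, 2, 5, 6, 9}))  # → [1, 2, 4, 5, 6, 9]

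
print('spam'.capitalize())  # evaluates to Spam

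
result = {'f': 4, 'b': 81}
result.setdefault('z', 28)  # 28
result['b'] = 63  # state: {'f': 4, 'b': 63, 'z': 28}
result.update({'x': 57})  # {'f': 4, 'b': 63, 'z': 28, 'x': 57}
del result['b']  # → {'f': 4, 'z': 28, 'x': 57}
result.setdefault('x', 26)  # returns 57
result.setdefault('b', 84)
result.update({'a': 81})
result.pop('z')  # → 28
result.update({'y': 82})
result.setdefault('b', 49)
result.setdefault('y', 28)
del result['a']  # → {'f': 4, 'x': 57, 'b': 84, 'y': 82}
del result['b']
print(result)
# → {'f': 4, 'x': 57, 'y': 82}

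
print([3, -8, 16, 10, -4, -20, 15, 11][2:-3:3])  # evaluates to [16]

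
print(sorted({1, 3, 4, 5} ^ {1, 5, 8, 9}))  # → [3, 4, 8, 9]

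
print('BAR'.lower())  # bar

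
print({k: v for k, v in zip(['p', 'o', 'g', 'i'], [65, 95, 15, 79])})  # {'p': 65, 'o': 95, 'g': 15, 'i': 79}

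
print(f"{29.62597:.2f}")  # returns 29.63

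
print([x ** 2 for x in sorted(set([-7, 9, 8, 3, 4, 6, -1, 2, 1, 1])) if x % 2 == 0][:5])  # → [4, 16, 36, 64]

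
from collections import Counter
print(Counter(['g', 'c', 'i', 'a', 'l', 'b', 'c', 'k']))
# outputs Counter({'c': 2, 'g': 1, 'i': 1, 'a': 1, 'l': 1, 'b': 1, 'k': 1})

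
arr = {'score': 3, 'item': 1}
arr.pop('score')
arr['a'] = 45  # {'item': 1, 'a': 45}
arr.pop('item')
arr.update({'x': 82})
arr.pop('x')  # 82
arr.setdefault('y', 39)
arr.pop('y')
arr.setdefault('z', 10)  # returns 10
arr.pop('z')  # 10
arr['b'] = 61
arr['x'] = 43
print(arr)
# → {'a': 45, 'b': 61, 'x': 43}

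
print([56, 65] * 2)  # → [56, 65, 56, 65]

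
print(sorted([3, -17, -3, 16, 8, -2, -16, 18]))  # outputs [-17, -16, -3, -2, 3, 8, 16, 18]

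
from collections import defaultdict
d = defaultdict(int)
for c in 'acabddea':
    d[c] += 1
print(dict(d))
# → {'a': 3, 'c': 1, 'b': 1, 'd': 2, 'e': 1}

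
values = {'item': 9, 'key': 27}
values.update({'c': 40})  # {'item': 9, 'key': 27, 'c': 40}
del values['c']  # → {'item': 9, 'key': 27}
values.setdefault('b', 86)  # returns 86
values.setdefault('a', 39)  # 39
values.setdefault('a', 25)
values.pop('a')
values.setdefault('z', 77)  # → 77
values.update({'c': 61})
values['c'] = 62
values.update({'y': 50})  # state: {'item': 9, 'key': 27, 'b': 86, 'z': 77, 'c': 62, 'y': 50}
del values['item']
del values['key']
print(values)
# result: {'b': 86, 'z': 77, 'c': 62, 'y': 50}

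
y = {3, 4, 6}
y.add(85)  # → {3, 4, 6, 85}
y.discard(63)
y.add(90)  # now {3, 4, 6, 85, 90}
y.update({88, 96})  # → {3, 4, 6, 85, 88, 90, 96}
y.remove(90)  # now {3, 4, 6, 85, 88, 96}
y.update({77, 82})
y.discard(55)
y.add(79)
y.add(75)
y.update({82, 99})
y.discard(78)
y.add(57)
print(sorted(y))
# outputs [3, 4, 6, 57, 75, 77, 79, 82, 85, 88, 96, 99]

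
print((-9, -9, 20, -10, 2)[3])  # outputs -10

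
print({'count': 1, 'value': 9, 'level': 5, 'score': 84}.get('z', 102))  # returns 102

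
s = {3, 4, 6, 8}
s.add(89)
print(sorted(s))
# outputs [3, 4, 6, 8, 89]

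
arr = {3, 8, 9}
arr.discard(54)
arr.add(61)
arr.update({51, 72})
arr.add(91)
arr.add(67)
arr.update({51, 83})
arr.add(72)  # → {3, 8, 9, 51, 61, 67, 72, 83, 91}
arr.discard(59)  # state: {3, 8, 9, 51, 61, 67, 72, 83, 91}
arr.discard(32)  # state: {3, 8, 9, 51, 61, 67, 72, 83, 91}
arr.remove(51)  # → {3, 8, 9, 61, 67, 72, 83, 91}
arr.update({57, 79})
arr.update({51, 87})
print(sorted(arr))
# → [3, 8, 9, 51, 57, 61, 67, 72, 79, 83, 87, 91]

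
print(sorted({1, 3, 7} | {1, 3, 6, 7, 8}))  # [1, 3, 6, 7, 8]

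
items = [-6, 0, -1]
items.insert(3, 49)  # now [-6, 0, -1, 49]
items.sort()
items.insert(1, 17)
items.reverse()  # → [49, 0, -1, 17, -6]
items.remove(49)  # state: [0, -1, 17, -6]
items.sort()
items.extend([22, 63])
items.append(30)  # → [-6, -1, 0, 17, 22, 63, 30]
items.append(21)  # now [-6, -1, 0, 17, 22, 63, 30, 21]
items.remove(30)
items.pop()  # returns 21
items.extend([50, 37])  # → [-6, -1, 0, 17, 22, 63, 50, 37]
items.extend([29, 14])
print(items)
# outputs [-6, -1, 0, 17, 22, 63, 50, 37, 29, 14]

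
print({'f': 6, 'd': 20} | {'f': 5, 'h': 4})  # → {'f': 5, 'd': 20, 'h': 4}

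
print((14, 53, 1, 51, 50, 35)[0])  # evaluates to 14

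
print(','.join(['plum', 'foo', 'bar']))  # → plum,foo,bar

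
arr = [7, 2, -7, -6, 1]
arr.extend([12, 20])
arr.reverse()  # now [20, 12, 1, -6, -7, 2, 7]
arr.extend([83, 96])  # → [20, 12, 1, -6, -7, 2, 7, 83, 96]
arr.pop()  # 96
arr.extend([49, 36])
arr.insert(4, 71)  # [20, 12, 1, -6, 71, -7, 2, 7, 83, 49, 36]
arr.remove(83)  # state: [20, 12, 1, -6, 71, -7, 2, 7, 49, 36]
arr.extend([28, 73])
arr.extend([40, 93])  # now [20, 12, 1, -6, 71, -7, 2, 7, 49, 36, 28, 73, 40, 93]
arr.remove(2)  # [20, 12, 1, -6, 71, -7, 7, 49, 36, 28, 73, 40, 93]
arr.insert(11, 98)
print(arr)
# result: [20, 12, 1, -6, 71, -7, 7, 49, 36, 28, 73, 98, 40, 93]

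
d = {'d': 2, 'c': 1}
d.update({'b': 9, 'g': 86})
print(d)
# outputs {'d': 2, 'c': 1, 'b': 9, 'g': 86}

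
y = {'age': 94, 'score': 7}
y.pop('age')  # 94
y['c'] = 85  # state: {'score': 7, 'c': 85}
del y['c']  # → {'score': 7}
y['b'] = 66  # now {'score': 7, 'b': 66}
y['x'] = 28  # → {'score': 7, 'b': 66, 'x': 28}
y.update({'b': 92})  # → {'score': 7, 'b': 92, 'x': 28}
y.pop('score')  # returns 7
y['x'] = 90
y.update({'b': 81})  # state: {'b': 81, 'x': 90}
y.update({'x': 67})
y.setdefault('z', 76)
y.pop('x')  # 67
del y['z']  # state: {'b': 81}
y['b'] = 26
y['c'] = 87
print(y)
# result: {'b': 26, 'c': 87}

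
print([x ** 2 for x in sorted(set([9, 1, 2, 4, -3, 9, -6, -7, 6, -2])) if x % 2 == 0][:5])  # [36, 4, 4, 16, 36]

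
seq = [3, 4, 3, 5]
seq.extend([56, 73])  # [3, 4, 3, 5, 56, 73]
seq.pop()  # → 73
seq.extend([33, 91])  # [3, 4, 3, 5, 56, 33, 91]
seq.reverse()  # [91, 33, 56, 5, 3, 4, 3]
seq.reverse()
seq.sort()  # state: [3, 3, 4, 5, 33, 56, 91]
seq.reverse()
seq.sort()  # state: [3, 3, 4, 5, 33, 56, 91]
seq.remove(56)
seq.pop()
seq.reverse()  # [33, 5, 4, 3, 3]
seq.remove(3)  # [33, 5, 4, 3]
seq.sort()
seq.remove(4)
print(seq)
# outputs [3, 5, 33]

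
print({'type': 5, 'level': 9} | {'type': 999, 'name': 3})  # {'type': 999, 'level': 9, 'name': 3}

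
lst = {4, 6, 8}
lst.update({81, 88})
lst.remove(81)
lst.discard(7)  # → {4, 6, 8, 88}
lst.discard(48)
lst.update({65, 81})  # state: {4, 6, 8, 65, 81, 88}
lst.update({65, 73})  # {4, 6, 8, 65, 73, 81, 88}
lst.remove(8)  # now {4, 6, 65, 73, 81, 88}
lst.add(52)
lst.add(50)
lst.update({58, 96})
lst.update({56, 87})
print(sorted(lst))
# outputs [4, 6, 50, 52, 56, 58, 65, 73, 81, 87, 88, 96]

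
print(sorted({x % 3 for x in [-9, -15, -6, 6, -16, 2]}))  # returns [0, 2]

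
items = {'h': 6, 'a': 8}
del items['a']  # {'h': 6}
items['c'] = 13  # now {'h': 6, 'c': 13}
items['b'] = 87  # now {'h': 6, 'c': 13, 'b': 87}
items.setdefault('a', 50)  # 50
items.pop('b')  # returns 87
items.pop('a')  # 50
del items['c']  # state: {'h': 6}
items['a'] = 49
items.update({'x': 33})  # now {'h': 6, 'a': 49, 'x': 33}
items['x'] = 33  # {'h': 6, 'a': 49, 'x': 33}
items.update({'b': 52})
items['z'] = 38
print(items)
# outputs {'h': 6, 'a': 49, 'x': 33, 'b': 52, 'z': 38}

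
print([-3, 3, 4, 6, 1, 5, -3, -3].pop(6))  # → -3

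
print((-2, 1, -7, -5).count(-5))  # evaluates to 1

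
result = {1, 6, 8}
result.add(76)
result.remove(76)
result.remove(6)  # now {1, 8}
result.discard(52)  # {1, 8}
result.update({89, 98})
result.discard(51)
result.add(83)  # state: {1, 8, 83, 89, 98}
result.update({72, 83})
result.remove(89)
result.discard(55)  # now {1, 8, 72, 83, 98}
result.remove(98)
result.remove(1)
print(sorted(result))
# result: [8, 72, 83]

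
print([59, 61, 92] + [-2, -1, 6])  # [59, 61, 92, -2, -1, 6]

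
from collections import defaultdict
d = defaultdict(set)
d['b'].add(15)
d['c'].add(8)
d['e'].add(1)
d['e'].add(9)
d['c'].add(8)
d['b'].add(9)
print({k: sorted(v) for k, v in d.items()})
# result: {'b': [9, 15], 'c': [8], 'e': [1, 9]}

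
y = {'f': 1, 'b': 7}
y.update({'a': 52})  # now {'f': 1, 'b': 7, 'a': 52}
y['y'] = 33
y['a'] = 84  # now {'f': 1, 'b': 7, 'a': 84, 'y': 33}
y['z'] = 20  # {'f': 1, 'b': 7, 'a': 84, 'y': 33, 'z': 20}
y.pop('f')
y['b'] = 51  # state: {'b': 51, 'a': 84, 'y': 33, 'z': 20}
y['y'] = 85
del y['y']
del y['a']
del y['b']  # {'z': 20}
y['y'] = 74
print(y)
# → {'z': 20, 'y': 74}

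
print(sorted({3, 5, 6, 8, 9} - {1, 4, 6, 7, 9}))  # [3, 5, 8]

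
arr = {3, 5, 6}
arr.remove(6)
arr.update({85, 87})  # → {3, 5, 85, 87}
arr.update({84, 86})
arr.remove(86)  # {3, 5, 84, 85, 87}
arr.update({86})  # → {3, 5, 84, 85, 86, 87}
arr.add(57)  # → {3, 5, 57, 84, 85, 86, 87}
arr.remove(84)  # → {3, 5, 57, 85, 86, 87}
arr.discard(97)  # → {3, 5, 57, 85, 86, 87}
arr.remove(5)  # {3, 57, 85, 86, 87}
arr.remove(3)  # {57, 85, 86, 87}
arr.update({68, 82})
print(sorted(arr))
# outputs [57, 68, 82, 85, 86, 87]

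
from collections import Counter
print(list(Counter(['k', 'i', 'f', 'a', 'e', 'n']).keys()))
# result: ['k', 'i', 'f', 'a', 'e', 'n']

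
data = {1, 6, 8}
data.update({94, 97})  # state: {1, 6, 8, 94, 97}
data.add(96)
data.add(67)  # {1, 6, 8, 67, 94, 96, 97}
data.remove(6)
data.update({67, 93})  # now {1, 8, 67, 93, 94, 96, 97}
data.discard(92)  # {1, 8, 67, 93, 94, 96, 97}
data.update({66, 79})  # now {1, 8, 66, 67, 79, 93, 94, 96, 97}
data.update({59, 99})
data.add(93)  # {1, 8, 59, 66, 67, 79, 93, 94, 96, 97, 99}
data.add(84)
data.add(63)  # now {1, 8, 59, 63, 66, 67, 79, 84, 93, 94, 96, 97, 99}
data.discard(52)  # {1, 8, 59, 63, 66, 67, 79, 84, 93, 94, 96, 97, 99}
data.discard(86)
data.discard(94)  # {1, 8, 59, 63, 66, 67, 79, 84, 93, 96, 97, 99}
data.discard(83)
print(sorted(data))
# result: [1, 8, 59, 63, 66, 67, 79, 84, 93, 96, 97, 99]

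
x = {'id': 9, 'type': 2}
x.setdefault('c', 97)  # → 97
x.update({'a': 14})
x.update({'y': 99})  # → {'id': 9, 'type': 2, 'c': 97, 'a': 14, 'y': 99}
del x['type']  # {'id': 9, 'c': 97, 'a': 14, 'y': 99}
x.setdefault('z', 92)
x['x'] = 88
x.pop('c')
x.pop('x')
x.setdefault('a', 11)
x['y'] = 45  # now {'id': 9, 'a': 14, 'y': 45, 'z': 92}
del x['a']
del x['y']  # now {'id': 9, 'z': 92}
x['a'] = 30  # {'id': 9, 'z': 92, 'a': 30}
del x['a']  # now {'id': 9, 'z': 92}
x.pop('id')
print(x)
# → {'z': 92}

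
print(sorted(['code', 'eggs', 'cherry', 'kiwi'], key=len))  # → ['code', 'eggs', 'kiwi', 'cherry']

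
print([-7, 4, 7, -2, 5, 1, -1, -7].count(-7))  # 2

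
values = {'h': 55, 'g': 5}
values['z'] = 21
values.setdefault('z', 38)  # 21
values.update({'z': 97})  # {'h': 55, 'g': 5, 'z': 97}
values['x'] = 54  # {'h': 55, 'g': 5, 'z': 97, 'x': 54}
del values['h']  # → {'g': 5, 'z': 97, 'x': 54}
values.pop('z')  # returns 97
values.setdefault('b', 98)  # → 98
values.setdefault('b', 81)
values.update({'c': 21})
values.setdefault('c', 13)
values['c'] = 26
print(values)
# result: {'g': 5, 'x': 54, 'b': 98, 'c': 26}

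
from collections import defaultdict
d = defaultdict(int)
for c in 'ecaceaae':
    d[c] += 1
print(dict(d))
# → {'e': 3, 'c': 2, 'a': 3}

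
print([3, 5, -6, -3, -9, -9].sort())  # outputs None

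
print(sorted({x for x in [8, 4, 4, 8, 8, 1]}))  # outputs [1, 4, 8]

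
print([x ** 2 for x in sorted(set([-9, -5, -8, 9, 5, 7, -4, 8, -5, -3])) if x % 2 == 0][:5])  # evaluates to [64, 16, 64]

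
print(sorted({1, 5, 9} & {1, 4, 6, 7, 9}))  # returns [1, 9]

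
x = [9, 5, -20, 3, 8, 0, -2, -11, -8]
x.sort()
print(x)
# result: [-20, -11, -8, -2, 0, 3, 5, 8, 9]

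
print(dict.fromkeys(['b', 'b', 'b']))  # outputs {'b': None}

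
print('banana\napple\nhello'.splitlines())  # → ['banana', 'apple', 'hello']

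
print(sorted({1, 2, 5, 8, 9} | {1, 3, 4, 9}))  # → [1, 2, 3, 4, 5, 8, 9]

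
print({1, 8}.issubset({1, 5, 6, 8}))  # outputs True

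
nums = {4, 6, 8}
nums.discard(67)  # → {4, 6, 8}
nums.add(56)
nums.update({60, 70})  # {4, 6, 8, 56, 60, 70}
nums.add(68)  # {4, 6, 8, 56, 60, 68, 70}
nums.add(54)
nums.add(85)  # {4, 6, 8, 54, 56, 60, 68, 70, 85}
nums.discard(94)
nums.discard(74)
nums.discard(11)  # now {4, 6, 8, 54, 56, 60, 68, 70, 85}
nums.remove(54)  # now {4, 6, 8, 56, 60, 68, 70, 85}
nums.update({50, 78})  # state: {4, 6, 8, 50, 56, 60, 68, 70, 78, 85}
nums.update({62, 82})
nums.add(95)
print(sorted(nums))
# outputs [4, 6, 8, 50, 56, 60, 62, 68, 70, 78, 82, 85, 95]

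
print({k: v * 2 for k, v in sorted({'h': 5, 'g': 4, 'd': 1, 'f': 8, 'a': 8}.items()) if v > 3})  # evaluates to {'a': 16, 'f': 16, 'g': 8, 'h': 10}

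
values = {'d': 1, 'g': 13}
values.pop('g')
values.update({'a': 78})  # {'d': 1, 'a': 78}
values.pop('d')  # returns 1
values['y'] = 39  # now {'a': 78, 'y': 39}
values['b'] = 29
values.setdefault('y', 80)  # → 39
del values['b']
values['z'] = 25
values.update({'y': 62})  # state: {'a': 78, 'y': 62, 'z': 25}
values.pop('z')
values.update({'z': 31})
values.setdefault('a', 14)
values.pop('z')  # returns 31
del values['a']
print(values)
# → {'y': 62}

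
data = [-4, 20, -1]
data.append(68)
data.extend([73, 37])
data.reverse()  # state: [37, 73, 68, -1, 20, -4]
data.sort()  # [-4, -1, 20, 37, 68, 73]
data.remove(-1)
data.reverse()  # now [73, 68, 37, 20, -4]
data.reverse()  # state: [-4, 20, 37, 68, 73]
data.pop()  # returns 73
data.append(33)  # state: [-4, 20, 37, 68, 33]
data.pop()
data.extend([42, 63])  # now [-4, 20, 37, 68, 42, 63]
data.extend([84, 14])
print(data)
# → [-4, 20, 37, 68, 42, 63, 84, 14]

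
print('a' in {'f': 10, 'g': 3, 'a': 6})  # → True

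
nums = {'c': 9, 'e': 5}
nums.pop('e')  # 5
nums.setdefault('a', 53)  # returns 53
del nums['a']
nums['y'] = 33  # {'c': 9, 'y': 33}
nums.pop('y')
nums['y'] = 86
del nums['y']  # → {'c': 9}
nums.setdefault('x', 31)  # 31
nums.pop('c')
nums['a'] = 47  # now {'x': 31, 'a': 47}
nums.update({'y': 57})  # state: {'x': 31, 'a': 47, 'y': 57}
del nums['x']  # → {'a': 47, 'y': 57}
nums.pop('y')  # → 57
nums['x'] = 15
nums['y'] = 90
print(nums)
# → {'a': 47, 'x': 15, 'y': 90}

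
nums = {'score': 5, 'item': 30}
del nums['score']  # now {'item': 30}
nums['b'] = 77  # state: {'item': 30, 'b': 77}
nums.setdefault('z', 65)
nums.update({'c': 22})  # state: {'item': 30, 'b': 77, 'z': 65, 'c': 22}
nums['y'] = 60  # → {'item': 30, 'b': 77, 'z': 65, 'c': 22, 'y': 60}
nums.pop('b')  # 77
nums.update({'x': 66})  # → {'item': 30, 'z': 65, 'c': 22, 'y': 60, 'x': 66}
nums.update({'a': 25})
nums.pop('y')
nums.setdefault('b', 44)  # 44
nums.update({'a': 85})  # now {'item': 30, 'z': 65, 'c': 22, 'x': 66, 'a': 85, 'b': 44}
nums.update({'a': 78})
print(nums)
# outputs {'item': 30, 'z': 65, 'c': 22, 'x': 66, 'a': 78, 'b': 44}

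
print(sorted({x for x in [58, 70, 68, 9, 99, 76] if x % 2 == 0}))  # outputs [58, 68, 70, 76]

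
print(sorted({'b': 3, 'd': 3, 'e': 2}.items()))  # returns [('b', 3), ('d', 3), ('e', 2)]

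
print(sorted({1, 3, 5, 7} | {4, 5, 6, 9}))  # [1, 3, 4, 5, 6, 7, 9]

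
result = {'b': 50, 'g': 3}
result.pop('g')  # 3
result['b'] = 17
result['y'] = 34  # {'b': 17, 'y': 34}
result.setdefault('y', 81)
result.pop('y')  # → 34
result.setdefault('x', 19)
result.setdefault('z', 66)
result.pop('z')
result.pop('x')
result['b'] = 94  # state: {'b': 94}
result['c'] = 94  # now {'b': 94, 'c': 94}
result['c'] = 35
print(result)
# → {'b': 94, 'c': 35}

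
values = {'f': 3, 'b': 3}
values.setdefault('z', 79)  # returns 79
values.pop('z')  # 79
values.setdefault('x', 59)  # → 59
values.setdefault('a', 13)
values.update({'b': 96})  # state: {'f': 3, 'b': 96, 'x': 59, 'a': 13}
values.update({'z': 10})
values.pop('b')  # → 96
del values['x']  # {'f': 3, 'a': 13, 'z': 10}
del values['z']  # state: {'f': 3, 'a': 13}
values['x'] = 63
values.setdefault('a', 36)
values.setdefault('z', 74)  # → 74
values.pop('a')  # 13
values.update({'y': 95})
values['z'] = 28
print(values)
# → {'f': 3, 'x': 63, 'z': 28, 'y': 95}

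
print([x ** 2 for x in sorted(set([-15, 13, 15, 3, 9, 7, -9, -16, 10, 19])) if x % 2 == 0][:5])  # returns [256, 100]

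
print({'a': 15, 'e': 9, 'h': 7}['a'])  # 15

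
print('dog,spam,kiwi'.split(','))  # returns ['dog', 'spam', 'kiwi']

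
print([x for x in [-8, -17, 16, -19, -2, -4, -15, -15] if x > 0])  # [16]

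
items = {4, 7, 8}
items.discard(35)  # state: {4, 7, 8}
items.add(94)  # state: {4, 7, 8, 94}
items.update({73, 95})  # {4, 7, 8, 73, 94, 95}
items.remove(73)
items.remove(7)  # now {4, 8, 94, 95}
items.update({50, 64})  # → {4, 8, 50, 64, 94, 95}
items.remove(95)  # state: {4, 8, 50, 64, 94}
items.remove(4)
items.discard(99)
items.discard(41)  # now {8, 50, 64, 94}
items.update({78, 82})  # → {8, 50, 64, 78, 82, 94}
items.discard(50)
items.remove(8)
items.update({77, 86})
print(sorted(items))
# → [64, 77, 78, 82, 86, 94]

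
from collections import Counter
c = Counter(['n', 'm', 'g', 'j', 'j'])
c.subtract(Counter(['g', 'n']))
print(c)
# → Counter({'j': 2, 'm': 1, 'n': 0, 'g': 0})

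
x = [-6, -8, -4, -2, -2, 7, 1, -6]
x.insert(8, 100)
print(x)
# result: [-6, -8, -4, -2, -2, 7, 1, -6, 100]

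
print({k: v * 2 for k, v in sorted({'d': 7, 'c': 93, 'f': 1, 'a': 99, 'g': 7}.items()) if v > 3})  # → {'a': 198, 'c': 186, 'd': 14, 'g': 14}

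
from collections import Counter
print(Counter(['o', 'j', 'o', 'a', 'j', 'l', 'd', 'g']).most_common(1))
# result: [('o', 2)]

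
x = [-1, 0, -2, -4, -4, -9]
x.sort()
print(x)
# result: [-9, -4, -4, -2, -1, 0]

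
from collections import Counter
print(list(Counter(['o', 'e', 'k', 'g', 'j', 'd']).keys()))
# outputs ['o', 'e', 'k', 'g', 'j', 'd']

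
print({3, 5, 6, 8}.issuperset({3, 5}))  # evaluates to True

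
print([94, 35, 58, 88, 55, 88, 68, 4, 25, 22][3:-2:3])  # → [88, 68]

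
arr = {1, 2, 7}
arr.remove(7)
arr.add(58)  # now {1, 2, 58}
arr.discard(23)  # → {1, 2, 58}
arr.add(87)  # {1, 2, 58, 87}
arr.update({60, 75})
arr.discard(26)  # {1, 2, 58, 60, 75, 87}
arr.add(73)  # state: {1, 2, 58, 60, 73, 75, 87}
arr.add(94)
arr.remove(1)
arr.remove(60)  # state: {2, 58, 73, 75, 87, 94}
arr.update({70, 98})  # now {2, 58, 70, 73, 75, 87, 94, 98}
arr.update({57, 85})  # {2, 57, 58, 70, 73, 75, 85, 87, 94, 98}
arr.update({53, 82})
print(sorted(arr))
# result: [2, 53, 57, 58, 70, 73, 75, 82, 85, 87, 94, 98]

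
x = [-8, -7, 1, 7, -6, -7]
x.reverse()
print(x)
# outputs [-7, -6, 7, 1, -7, -8]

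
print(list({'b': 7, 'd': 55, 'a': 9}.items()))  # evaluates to [('b', 7), ('d', 55), ('a', 9)]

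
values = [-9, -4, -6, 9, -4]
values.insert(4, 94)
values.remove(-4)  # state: [-9, -6, 9, 94, -4]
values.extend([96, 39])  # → [-9, -6, 9, 94, -4, 96, 39]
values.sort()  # [-9, -6, -4, 9, 39, 94, 96]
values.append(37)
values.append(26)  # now [-9, -6, -4, 9, 39, 94, 96, 37, 26]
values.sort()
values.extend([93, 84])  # [-9, -6, -4, 9, 26, 37, 39, 94, 96, 93, 84]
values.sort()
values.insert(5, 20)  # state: [-9, -6, -4, 9, 26, 20, 37, 39, 84, 93, 94, 96]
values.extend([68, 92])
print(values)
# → [-9, -6, -4, 9, 26, 20, 37, 39, 84, 93, 94, 96, 68, 92]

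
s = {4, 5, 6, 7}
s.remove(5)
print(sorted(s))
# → [4, 6, 7]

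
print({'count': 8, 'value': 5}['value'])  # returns 5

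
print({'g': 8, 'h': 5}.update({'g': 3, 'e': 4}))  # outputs None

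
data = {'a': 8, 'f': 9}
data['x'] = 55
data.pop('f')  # 9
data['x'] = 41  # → {'a': 8, 'x': 41}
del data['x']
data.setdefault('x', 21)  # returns 21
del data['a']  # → {'x': 21}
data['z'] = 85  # {'x': 21, 'z': 85}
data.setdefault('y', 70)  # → 70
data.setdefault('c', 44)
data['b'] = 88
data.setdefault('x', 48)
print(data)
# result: {'x': 21, 'z': 85, 'y': 70, 'c': 44, 'b': 88}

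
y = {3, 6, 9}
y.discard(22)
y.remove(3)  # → {6, 9}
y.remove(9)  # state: {6}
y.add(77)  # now {6, 77}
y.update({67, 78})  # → {6, 67, 77, 78}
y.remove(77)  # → {6, 67, 78}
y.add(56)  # {6, 56, 67, 78}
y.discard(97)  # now {6, 56, 67, 78}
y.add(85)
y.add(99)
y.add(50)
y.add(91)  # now {6, 50, 56, 67, 78, 85, 91, 99}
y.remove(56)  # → {6, 50, 67, 78, 85, 91, 99}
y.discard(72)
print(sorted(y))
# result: [6, 50, 67, 78, 85, 91, 99]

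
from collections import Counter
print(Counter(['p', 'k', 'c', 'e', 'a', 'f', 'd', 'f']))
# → Counter({'f': 2, 'p': 1, 'k': 1, 'c': 1, 'e': 1, 'a': 1, 'd': 1})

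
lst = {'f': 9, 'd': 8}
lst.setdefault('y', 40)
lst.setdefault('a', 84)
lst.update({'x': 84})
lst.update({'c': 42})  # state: {'f': 9, 'd': 8, 'y': 40, 'a': 84, 'x': 84, 'c': 42}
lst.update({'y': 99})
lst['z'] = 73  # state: {'f': 9, 'd': 8, 'y': 99, 'a': 84, 'x': 84, 'c': 42, 'z': 73}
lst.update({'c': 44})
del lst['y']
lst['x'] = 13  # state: {'f': 9, 'd': 8, 'a': 84, 'x': 13, 'c': 44, 'z': 73}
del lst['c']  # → {'f': 9, 'd': 8, 'a': 84, 'x': 13, 'z': 73}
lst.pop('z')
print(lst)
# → {'f': 9, 'd': 8, 'a': 84, 'x': 13}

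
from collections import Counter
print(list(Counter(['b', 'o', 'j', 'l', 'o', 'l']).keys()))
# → ['b', 'o', 'j', 'l']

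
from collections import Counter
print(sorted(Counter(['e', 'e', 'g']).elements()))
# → ['e', 'e', 'g']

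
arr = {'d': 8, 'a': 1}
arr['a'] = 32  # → {'d': 8, 'a': 32}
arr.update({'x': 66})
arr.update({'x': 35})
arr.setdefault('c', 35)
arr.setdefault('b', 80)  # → 80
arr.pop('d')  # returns 8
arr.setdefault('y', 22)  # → 22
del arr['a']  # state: {'x': 35, 'c': 35, 'b': 80, 'y': 22}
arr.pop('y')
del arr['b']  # {'x': 35, 'c': 35}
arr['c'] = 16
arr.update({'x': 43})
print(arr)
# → {'x': 43, 'c': 16}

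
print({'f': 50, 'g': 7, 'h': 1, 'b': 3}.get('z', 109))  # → 109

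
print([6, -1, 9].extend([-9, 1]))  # None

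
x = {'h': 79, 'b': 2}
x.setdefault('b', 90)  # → 2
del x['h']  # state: {'b': 2}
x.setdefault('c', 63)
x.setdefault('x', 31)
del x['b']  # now {'c': 63, 'x': 31}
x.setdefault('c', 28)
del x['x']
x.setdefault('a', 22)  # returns 22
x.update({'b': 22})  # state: {'c': 63, 'a': 22, 'b': 22}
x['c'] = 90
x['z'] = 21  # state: {'c': 90, 'a': 22, 'b': 22, 'z': 21}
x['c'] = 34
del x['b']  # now {'c': 34, 'a': 22, 'z': 21}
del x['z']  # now {'c': 34, 'a': 22}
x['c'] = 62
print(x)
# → {'c': 62, 'a': 22}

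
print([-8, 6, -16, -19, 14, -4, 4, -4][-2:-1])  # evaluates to [4]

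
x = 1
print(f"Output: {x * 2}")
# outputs Output: 2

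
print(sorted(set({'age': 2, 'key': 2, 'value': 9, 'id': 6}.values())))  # [2, 6, 9]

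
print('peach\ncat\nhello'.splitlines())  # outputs ['peach', 'cat', 'hello']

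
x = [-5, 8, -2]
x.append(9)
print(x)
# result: [-5, 8, -2, 9]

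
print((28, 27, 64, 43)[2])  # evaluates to 64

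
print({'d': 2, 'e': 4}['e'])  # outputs 4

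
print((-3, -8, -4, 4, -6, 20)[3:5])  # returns (4, -6)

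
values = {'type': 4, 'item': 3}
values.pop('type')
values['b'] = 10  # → {'item': 3, 'b': 10}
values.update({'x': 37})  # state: {'item': 3, 'b': 10, 'x': 37}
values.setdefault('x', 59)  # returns 37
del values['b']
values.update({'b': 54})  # {'item': 3, 'x': 37, 'b': 54}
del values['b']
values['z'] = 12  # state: {'item': 3, 'x': 37, 'z': 12}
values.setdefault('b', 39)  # 39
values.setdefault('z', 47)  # 12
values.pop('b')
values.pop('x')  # 37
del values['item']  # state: {'z': 12}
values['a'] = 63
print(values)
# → {'z': 12, 'a': 63}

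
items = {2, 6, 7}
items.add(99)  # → {2, 6, 7, 99}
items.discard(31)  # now {2, 6, 7, 99}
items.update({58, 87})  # {2, 6, 7, 58, 87, 99}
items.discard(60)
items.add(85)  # {2, 6, 7, 58, 85, 87, 99}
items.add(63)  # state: {2, 6, 7, 58, 63, 85, 87, 99}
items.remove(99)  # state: {2, 6, 7, 58, 63, 85, 87}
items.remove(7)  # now {2, 6, 58, 63, 85, 87}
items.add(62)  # {2, 6, 58, 62, 63, 85, 87}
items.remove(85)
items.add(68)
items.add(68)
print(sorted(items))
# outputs [2, 6, 58, 62, 63, 68, 87]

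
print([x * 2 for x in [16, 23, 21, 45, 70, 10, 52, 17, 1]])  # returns [32, 46, 42, 90, 140, 20, 104, 34, 2]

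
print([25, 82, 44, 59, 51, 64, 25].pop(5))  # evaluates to 64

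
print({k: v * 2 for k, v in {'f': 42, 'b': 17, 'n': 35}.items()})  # {'f': 84, 'b': 34, 'n': 70}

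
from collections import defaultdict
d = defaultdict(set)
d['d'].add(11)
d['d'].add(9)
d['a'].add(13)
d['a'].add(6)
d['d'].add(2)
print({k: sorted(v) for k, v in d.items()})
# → {'d': [2, 9, 11], 'a': [6, 13]}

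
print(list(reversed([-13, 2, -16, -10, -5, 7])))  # [7, -5, -10, -16, 2, -13]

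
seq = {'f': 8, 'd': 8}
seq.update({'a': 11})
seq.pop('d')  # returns 8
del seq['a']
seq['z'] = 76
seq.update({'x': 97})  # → {'f': 8, 'z': 76, 'x': 97}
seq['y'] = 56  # {'f': 8, 'z': 76, 'x': 97, 'y': 56}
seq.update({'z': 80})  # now {'f': 8, 'z': 80, 'x': 97, 'y': 56}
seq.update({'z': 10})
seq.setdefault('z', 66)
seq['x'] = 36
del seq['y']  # {'f': 8, 'z': 10, 'x': 36}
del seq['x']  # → {'f': 8, 'z': 10}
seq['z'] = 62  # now {'f': 8, 'z': 62}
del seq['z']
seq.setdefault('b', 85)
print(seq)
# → {'f': 8, 'b': 85}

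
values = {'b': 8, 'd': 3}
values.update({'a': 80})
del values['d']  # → {'b': 8, 'a': 80}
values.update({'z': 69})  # {'b': 8, 'a': 80, 'z': 69}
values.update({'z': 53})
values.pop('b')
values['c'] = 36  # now {'a': 80, 'z': 53, 'c': 36}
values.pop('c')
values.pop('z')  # 53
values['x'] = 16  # {'a': 80, 'x': 16}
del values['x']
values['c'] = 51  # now {'a': 80, 'c': 51}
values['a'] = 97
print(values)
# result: {'a': 97, 'c': 51}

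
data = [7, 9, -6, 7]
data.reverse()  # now [7, -6, 9, 7]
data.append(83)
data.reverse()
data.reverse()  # [7, -6, 9, 7, 83]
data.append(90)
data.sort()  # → [-6, 7, 7, 9, 83, 90]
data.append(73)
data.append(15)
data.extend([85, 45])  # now [-6, 7, 7, 9, 83, 90, 73, 15, 85, 45]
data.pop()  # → 45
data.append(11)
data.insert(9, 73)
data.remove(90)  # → [-6, 7, 7, 9, 83, 73, 15, 85, 73, 11]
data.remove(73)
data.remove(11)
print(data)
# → [-6, 7, 7, 9, 83, 15, 85, 73]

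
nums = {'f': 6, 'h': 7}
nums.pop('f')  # 6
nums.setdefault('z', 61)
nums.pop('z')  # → 61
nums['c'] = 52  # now {'h': 7, 'c': 52}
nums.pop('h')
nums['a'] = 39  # {'c': 52, 'a': 39}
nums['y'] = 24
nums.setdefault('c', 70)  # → 52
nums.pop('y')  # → 24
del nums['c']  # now {'a': 39}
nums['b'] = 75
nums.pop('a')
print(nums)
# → {'b': 75}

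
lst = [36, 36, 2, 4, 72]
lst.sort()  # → [2, 4, 36, 36, 72]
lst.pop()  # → 72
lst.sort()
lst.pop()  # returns 36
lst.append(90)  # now [2, 4, 36, 90]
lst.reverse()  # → [90, 36, 4, 2]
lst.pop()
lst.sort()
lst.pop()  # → 90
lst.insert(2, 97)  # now [4, 36, 97]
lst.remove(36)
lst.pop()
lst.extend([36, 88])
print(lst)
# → [4, 36, 88]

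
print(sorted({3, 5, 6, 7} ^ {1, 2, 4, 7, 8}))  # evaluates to [1, 2, 3, 4, 5, 6, 8]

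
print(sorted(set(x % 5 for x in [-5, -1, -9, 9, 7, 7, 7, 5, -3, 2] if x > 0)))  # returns [0, 2, 4]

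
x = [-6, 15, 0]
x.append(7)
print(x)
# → [-6, 15, 0, 7]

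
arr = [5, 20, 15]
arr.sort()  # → [5, 15, 20]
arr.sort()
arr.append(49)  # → [5, 15, 20, 49]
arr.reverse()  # [49, 20, 15, 5]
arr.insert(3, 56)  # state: [49, 20, 15, 56, 5]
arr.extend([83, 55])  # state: [49, 20, 15, 56, 5, 83, 55]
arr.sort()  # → [5, 15, 20, 49, 55, 56, 83]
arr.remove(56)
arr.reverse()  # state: [83, 55, 49, 20, 15, 5]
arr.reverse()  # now [5, 15, 20, 49, 55, 83]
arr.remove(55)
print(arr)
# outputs [5, 15, 20, 49, 83]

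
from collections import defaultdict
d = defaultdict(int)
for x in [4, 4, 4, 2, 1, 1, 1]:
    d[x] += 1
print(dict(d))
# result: {4: 3, 2: 1, 1: 3}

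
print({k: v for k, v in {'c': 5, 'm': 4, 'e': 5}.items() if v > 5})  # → {}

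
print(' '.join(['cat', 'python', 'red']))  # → cat python red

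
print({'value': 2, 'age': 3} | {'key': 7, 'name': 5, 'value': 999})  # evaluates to {'value': 999, 'age': 3, 'key': 7, 'name': 5}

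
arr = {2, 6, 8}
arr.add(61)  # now {2, 6, 8, 61}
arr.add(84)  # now {2, 6, 8, 61, 84}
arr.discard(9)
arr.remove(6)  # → {2, 8, 61, 84}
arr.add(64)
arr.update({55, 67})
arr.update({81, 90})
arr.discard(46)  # {2, 8, 55, 61, 64, 67, 81, 84, 90}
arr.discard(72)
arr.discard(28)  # {2, 8, 55, 61, 64, 67, 81, 84, 90}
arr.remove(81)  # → {2, 8, 55, 61, 64, 67, 84, 90}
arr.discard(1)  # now {2, 8, 55, 61, 64, 67, 84, 90}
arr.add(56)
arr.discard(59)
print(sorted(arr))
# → [2, 8, 55, 56, 61, 64, 67, 84, 90]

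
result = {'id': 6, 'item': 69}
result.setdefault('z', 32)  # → 32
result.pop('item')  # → 69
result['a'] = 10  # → {'id': 6, 'z': 32, 'a': 10}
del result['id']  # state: {'z': 32, 'a': 10}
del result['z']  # {'a': 10}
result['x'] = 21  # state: {'a': 10, 'x': 21}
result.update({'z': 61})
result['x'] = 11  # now {'a': 10, 'x': 11, 'z': 61}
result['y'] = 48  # {'a': 10, 'x': 11, 'z': 61, 'y': 48}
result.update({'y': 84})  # {'a': 10, 'x': 11, 'z': 61, 'y': 84}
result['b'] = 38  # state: {'a': 10, 'x': 11, 'z': 61, 'y': 84, 'b': 38}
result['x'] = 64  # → {'a': 10, 'x': 64, 'z': 61, 'y': 84, 'b': 38}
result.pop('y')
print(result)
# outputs {'a': 10, 'x': 64, 'z': 61, 'b': 38}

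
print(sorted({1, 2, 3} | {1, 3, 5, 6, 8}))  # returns [1, 2, 3, 5, 6, 8]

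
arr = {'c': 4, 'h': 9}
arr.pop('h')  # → 9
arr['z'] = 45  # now {'c': 4, 'z': 45}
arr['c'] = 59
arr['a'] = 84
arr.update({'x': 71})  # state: {'c': 59, 'z': 45, 'a': 84, 'x': 71}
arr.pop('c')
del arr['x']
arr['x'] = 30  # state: {'z': 45, 'a': 84, 'x': 30}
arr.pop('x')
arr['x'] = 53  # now {'z': 45, 'a': 84, 'x': 53}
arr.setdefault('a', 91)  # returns 84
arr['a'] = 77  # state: {'z': 45, 'a': 77, 'x': 53}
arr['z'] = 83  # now {'z': 83, 'a': 77, 'x': 53}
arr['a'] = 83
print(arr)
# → {'z': 83, 'a': 83, 'x': 53}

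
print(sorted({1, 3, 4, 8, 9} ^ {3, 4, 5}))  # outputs [1, 5, 8, 9]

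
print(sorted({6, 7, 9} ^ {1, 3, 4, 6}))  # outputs [1, 3, 4, 7, 9]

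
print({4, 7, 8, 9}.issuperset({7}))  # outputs True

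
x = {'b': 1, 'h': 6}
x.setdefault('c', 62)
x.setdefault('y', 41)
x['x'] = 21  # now {'b': 1, 'h': 6, 'c': 62, 'y': 41, 'x': 21}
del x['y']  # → {'b': 1, 'h': 6, 'c': 62, 'x': 21}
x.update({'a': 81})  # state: {'b': 1, 'h': 6, 'c': 62, 'x': 21, 'a': 81}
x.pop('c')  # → 62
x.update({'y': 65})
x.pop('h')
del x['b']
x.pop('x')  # 21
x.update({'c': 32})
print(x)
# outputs {'a': 81, 'y': 65, 'c': 32}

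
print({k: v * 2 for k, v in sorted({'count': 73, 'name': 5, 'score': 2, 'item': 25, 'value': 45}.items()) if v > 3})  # {'count': 146, 'item': 50, 'name': 10, 'value': 90}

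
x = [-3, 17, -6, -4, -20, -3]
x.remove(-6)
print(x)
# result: [-3, 17, -4, -20, -3]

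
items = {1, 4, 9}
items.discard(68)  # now {1, 4, 9}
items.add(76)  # {1, 4, 9, 76}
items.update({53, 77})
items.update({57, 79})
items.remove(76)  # {1, 4, 9, 53, 57, 77, 79}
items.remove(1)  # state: {4, 9, 53, 57, 77, 79}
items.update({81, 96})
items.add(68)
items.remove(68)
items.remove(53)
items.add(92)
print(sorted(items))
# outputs [4, 9, 57, 77, 79, 81, 92, 96]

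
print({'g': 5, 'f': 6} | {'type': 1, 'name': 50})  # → {'g': 5, 'f': 6, 'type': 1, 'name': 50}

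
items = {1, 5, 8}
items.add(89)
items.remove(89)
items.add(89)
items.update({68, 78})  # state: {1, 5, 8, 68, 78, 89}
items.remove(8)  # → {1, 5, 68, 78, 89}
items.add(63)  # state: {1, 5, 63, 68, 78, 89}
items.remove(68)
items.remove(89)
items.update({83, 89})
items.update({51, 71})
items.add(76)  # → {1, 5, 51, 63, 71, 76, 78, 83, 89}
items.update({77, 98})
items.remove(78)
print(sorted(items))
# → [1, 5, 51, 63, 71, 76, 77, 83, 89, 98]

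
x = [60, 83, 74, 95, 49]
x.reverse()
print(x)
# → [49, 95, 74, 83, 60]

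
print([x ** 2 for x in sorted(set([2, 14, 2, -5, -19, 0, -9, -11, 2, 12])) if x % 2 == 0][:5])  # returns [0, 4, 144, 196]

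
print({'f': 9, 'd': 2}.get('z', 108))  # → 108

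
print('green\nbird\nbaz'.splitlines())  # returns ['green', 'bird', 'baz']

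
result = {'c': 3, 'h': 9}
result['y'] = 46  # {'c': 3, 'h': 9, 'y': 46}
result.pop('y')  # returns 46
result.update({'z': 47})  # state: {'c': 3, 'h': 9, 'z': 47}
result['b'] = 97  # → {'c': 3, 'h': 9, 'z': 47, 'b': 97}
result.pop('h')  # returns 9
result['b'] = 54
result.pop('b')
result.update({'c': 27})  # {'c': 27, 'z': 47}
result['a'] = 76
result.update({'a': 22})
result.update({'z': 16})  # {'c': 27, 'z': 16, 'a': 22}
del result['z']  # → {'c': 27, 'a': 22}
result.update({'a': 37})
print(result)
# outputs {'c': 27, 'a': 37}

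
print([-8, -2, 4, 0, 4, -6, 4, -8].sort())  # None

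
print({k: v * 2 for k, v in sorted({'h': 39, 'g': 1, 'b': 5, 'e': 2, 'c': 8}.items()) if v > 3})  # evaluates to {'b': 10, 'c': 16, 'h': 78}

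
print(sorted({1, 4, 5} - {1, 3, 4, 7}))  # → [5]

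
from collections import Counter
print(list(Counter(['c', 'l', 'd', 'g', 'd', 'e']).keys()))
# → ['c', 'l', 'd', 'g', 'e']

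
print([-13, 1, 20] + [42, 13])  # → [-13, 1, 20, 42, 13]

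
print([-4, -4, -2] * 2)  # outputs [-4, -4, -2, -4, -4, -2]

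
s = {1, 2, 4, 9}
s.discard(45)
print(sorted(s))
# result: [1, 2, 4, 9]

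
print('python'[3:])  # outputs hon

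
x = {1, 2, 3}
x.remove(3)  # {1, 2}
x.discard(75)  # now {1, 2}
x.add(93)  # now {1, 2, 93}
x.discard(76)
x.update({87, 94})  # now {1, 2, 87, 93, 94}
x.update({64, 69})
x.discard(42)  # {1, 2, 64, 69, 87, 93, 94}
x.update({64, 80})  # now {1, 2, 64, 69, 80, 87, 93, 94}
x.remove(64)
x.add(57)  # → {1, 2, 57, 69, 80, 87, 93, 94}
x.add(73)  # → {1, 2, 57, 69, 73, 80, 87, 93, 94}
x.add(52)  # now {1, 2, 52, 57, 69, 73, 80, 87, 93, 94}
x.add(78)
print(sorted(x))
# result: [1, 2, 52, 57, 69, 73, 78, 80, 87, 93, 94]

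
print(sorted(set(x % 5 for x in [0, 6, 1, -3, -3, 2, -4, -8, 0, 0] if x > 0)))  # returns [1, 2]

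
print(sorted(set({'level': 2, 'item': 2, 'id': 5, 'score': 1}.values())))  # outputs [1, 2, 5]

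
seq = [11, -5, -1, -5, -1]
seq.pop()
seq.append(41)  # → [11, -5, -1, -5, 41]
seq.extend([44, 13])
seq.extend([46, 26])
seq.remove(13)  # [11, -5, -1, -5, 41, 44, 46, 26]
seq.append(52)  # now [11, -5, -1, -5, 41, 44, 46, 26, 52]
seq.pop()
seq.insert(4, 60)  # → [11, -5, -1, -5, 60, 41, 44, 46, 26]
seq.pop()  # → 26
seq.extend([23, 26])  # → [11, -5, -1, -5, 60, 41, 44, 46, 23, 26]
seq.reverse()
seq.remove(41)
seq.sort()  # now [-5, -5, -1, 11, 23, 26, 44, 46, 60]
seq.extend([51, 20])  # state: [-5, -5, -1, 11, 23, 26, 44, 46, 60, 51, 20]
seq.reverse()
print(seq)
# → [20, 51, 60, 46, 44, 26, 23, 11, -1, -5, -5]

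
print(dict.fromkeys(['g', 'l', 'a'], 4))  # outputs {'g': 4, 'l': 4, 'a': 4}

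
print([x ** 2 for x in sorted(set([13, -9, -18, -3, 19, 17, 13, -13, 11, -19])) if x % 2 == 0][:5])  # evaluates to [324]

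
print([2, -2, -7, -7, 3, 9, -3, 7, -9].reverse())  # None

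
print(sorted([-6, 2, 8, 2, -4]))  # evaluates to [-6, -4, 2, 2, 8]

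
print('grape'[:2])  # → gr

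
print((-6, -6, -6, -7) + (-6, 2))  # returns (-6, -6, -6, -7, -6, 2)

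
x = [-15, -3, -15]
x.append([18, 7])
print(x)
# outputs [-15, -3, -15, [18, 7]]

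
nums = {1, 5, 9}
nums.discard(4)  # {1, 5, 9}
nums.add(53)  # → {1, 5, 9, 53}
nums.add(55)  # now {1, 5, 9, 53, 55}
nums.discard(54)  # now {1, 5, 9, 53, 55}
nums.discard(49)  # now {1, 5, 9, 53, 55}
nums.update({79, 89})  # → {1, 5, 9, 53, 55, 79, 89}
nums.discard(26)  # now {1, 5, 9, 53, 55, 79, 89}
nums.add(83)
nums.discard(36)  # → {1, 5, 9, 53, 55, 79, 83, 89}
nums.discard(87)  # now {1, 5, 9, 53, 55, 79, 83, 89}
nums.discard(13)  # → {1, 5, 9, 53, 55, 79, 83, 89}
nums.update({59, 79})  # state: {1, 5, 9, 53, 55, 59, 79, 83, 89}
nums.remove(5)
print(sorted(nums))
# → [1, 9, 53, 55, 59, 79, 83, 89]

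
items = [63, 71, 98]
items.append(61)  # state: [63, 71, 98, 61]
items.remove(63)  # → [71, 98, 61]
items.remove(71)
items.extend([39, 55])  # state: [98, 61, 39, 55]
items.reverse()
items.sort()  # [39, 55, 61, 98]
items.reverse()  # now [98, 61, 55, 39]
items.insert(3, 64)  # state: [98, 61, 55, 64, 39]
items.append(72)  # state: [98, 61, 55, 64, 39, 72]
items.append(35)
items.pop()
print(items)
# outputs [98, 61, 55, 64, 39, 72]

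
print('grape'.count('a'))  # 1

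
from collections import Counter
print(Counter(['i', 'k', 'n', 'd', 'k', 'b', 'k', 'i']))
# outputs Counter({'k': 3, 'i': 2, 'n': 1, 'd': 1, 'b': 1})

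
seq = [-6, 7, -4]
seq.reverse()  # [-4, 7, -6]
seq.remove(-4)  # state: [7, -6]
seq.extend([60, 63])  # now [7, -6, 60, 63]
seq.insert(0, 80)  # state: [80, 7, -6, 60, 63]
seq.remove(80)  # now [7, -6, 60, 63]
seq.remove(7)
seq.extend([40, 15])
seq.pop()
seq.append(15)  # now [-6, 60, 63, 40, 15]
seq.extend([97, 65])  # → [-6, 60, 63, 40, 15, 97, 65]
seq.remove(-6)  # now [60, 63, 40, 15, 97, 65]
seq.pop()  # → 65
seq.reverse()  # [97, 15, 40, 63, 60]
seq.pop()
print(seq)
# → [97, 15, 40, 63]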